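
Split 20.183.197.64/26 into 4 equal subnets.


New prefix = 26 + 2 = 28
Each subnet has 16 addresses
  20.183.197.64/28
  20.183.197.80/28
  20.183.197.96/28
  20.183.197.112/28
Subnets: 20.183.197.64/28, 20.183.197.80/28, 20.183.197.96/28, 20.183.197.112/28


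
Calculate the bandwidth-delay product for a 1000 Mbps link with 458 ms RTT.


BDP = bandwidth * RTT
= 1000 Mbps * 458 ms
= 1000 * 1e6 * 458 / 1000 bits
= 458000000 bits
= 57250000 bytes
= 55908.2031 KB
BDP = 458000000 bits (57250000 bytes)


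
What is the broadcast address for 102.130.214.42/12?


Network: 102.128.0.0/12
Host bits = 20
Set all host bits to 1:
Broadcast: 102.143.255.255


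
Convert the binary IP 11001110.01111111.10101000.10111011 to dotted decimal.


11001110 = 206
01111111 = 127
10101000 = 168
10111011 = 187
IP: 206.127.168.187


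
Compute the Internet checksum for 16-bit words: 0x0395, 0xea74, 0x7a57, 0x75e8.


Sum all words (with carry folding):
+ 0x0395 = 0x0395
+ 0xea74 = 0xee09
+ 0x7a57 = 0x6861
+ 0x75e8 = 0xde49
One's complement: ~0xde49
Checksum = 0x21b6


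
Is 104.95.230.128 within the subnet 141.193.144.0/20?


Subnet network: 141.193.144.0
Test IP AND mask: 104.95.224.0
No, 104.95.230.128 is not in 141.193.144.0/20


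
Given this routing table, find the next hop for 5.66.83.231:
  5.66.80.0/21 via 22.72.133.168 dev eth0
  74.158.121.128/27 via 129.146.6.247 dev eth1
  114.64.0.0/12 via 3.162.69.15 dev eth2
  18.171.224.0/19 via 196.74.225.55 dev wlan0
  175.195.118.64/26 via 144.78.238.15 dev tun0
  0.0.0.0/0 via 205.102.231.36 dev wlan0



Longest prefix match for 5.66.83.231:
  /21 5.66.80.0: MATCH
  /27 74.158.121.128: no
  /12 114.64.0.0: no
  /19 18.171.224.0: no
  /26 175.195.118.64: no
  /0 0.0.0.0: MATCH
Selected: next-hop 22.72.133.168 via eth0 (matched /21)


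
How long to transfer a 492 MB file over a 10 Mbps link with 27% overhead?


Effective throughput = 10 * (1 - 27/100) = 7.3 Mbps
File size in Mb = 492 * 8 = 3936 Mb
Time = 3936 / 7.3
Time = 539.1781 seconds


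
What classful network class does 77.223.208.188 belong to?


First octet: 77
Binary: 01001101
0xxxxxxx -> Class A (1-126)
Class A, default mask 255.0.0.0 (/8)


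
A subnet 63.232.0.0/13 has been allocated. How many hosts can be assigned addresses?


Host bits = 32 - 13 = 19
Total addresses = 2^19 = 524288
Usable = total - 2 (network and broadcast)
Usable hosts: 524286


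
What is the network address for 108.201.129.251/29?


IP:   01101100.11001001.10000001.11111011
Mask: 11111111.11111111.11111111.11111000
AND operation:
Net:  01101100.11001001.10000001.11111000
Network: 108.201.129.248/29


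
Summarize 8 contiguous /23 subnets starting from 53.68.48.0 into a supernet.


Original prefix: /23
Number of subnets: 8 = 2^3
New prefix = 23 - 3 = 20
Supernet: 53.68.48.0/20


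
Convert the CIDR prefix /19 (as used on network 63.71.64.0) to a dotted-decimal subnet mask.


/19 means 19 network bits, 13 host bits
Binary: 11111111111111111110000000000000
Mask: 255.255.224.0


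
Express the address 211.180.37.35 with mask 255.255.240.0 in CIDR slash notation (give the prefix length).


Binary: 11111111.11111111.11110000.00000000
Count leading 1s
Prefix: /20


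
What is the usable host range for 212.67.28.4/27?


Network: 212.67.28.0
Broadcast: 212.67.28.31
First usable = network + 1
Last usable = broadcast - 1
Range: 212.67.28.1 to 212.67.28.30


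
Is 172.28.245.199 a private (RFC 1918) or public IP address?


RFC 1918 private ranges:
  10.0.0.0/8 (10.0.0.0 - 10.255.255.255)
  172.16.0.0/12 (172.16.0.0 - 172.31.255.255)
  192.168.0.0/16 (192.168.0.0 - 192.168.255.255)
Private (in 172.16.0.0/12)


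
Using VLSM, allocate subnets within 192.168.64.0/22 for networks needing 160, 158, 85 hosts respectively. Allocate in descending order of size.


160 hosts -> /24 (254 usable): 192.168.64.0/24
158 hosts -> /24 (254 usable): 192.168.65.0/24
85 hosts -> /25 (126 usable): 192.168.66.0/25
Allocation: 192.168.64.0/24 (160 hosts, 254 usable); 192.168.65.0/24 (158 hosts, 254 usable); 192.168.66.0/25 (85 hosts, 126 usable)


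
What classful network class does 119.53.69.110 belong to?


First octet: 119
Binary: 01110111
0xxxxxxx -> Class A (1-126)
Class A, default mask 255.0.0.0 (/8)


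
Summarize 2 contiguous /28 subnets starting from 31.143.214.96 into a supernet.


Original prefix: /28
Number of subnets: 2 = 2^1
New prefix = 28 - 1 = 27
Supernet: 31.143.214.96/27


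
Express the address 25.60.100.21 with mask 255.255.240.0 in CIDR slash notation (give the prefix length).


Binary: 11111111.11111111.11110000.00000000
Count leading 1s
Prefix: /20


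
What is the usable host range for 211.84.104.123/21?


Network: 211.84.104.0
Broadcast: 211.84.111.255
First usable = network + 1
Last usable = broadcast - 1
Range: 211.84.104.1 to 211.84.111.254


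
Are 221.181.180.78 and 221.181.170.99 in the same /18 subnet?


Mask: 255.255.192.0
221.181.180.78 AND mask = 221.181.128.0
221.181.170.99 AND mask = 221.181.128.0
Yes, same subnet (221.181.128.0)


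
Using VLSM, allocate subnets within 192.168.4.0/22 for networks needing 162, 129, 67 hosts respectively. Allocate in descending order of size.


162 hosts -> /24 (254 usable): 192.168.4.0/24
129 hosts -> /24 (254 usable): 192.168.5.0/24
67 hosts -> /25 (126 usable): 192.168.6.0/25
Allocation: 192.168.4.0/24 (162 hosts, 254 usable); 192.168.5.0/24 (129 hosts, 254 usable); 192.168.6.0/25 (67 hosts, 126 usable)


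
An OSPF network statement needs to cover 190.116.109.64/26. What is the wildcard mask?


Subnet mask: 255.255.255.192
Wildcard = 255.255.255.255 - subnet mask
255 - 255 = 0
255 - 255 = 0
255 - 255 = 0
255 - 192 = 63
Wildcard: 0.0.0.63


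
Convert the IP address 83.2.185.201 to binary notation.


83 = 01010011
2 = 00000010
185 = 10111001
201 = 11001001
Binary: 01010011.00000010.10111001.11001001


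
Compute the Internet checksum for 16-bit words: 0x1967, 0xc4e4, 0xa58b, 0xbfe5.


Sum all words (with carry folding):
+ 0x1967 = 0x1967
+ 0xc4e4 = 0xde4b
+ 0xa58b = 0x83d7
+ 0xbfe5 = 0x43bd
One's complement: ~0x43bd
Checksum = 0xbc42


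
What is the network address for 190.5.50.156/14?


IP:   10111110.00000101.00110010.10011100
Mask: 11111111.11111100.00000000.00000000
AND operation:
Net:  10111110.00000100.00000000.00000000
Network: 190.4.0.0/14


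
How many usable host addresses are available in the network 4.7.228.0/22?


Host bits = 32 - 22 = 10
Total addresses = 2^10 = 1024
Usable = total - 2 (network and broadcast)
Usable hosts: 1022


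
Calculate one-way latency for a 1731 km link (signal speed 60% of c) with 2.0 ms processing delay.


Speed = 0.6 * 3e5 km/s = 180000 km/s
Propagation delay = 1731 / 180000 = 0.0096 s = 9.6167 ms
Processing delay = 2.0 ms
Total one-way latency = 11.6167 ms


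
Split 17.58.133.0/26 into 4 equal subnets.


New prefix = 26 + 2 = 28
Each subnet has 16 addresses
  17.58.133.0/28
  17.58.133.16/28
  17.58.133.32/28
  17.58.133.48/28
Subnets: 17.58.133.0/28, 17.58.133.16/28, 17.58.133.32/28, 17.58.133.48/28


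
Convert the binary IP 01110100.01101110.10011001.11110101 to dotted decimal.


01110100 = 116
01101110 = 110
10011001 = 153
11110101 = 245
IP: 116.110.153.245


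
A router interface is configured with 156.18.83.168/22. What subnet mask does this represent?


/22 means 22 network bits, 10 host bits
Binary: 11111111111111111111110000000000
Mask: 255.255.252.0


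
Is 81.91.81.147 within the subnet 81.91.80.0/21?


Subnet network: 81.91.80.0
Test IP AND mask: 81.91.80.0
Yes, 81.91.81.147 is in 81.91.80.0/21


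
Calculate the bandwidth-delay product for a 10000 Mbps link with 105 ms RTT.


BDP = bandwidth * RTT
= 10000 Mbps * 105 ms
= 10000 * 1e6 * 105 / 1000 bits
= 1050000000 bits
= 131250000 bytes
= 128173.8281 KB
BDP = 1050000000 bits (131250000 bytes)


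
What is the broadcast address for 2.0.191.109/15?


Network: 2.0.0.0/15
Host bits = 17
Set all host bits to 1:
Broadcast: 2.1.255.255


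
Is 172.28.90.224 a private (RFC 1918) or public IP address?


RFC 1918 private ranges:
  10.0.0.0/8 (10.0.0.0 - 10.255.255.255)
  172.16.0.0/12 (172.16.0.0 - 172.31.255.255)
  192.168.0.0/16 (192.168.0.0 - 192.168.255.255)
Private (in 172.16.0.0/12)


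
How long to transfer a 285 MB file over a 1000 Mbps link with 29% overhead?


Effective throughput = 1000 * (1 - 29/100) = 710 Mbps
File size in Mb = 285 * 8 = 2280 Mb
Time = 2280 / 710
Time = 3.2113 seconds


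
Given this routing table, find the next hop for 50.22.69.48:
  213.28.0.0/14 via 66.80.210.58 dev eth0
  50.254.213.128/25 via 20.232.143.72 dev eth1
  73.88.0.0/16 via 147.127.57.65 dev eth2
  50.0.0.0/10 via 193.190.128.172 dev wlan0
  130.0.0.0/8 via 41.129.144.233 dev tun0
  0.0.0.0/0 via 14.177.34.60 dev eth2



Longest prefix match for 50.22.69.48:
  /14 213.28.0.0: no
  /25 50.254.213.128: no
  /16 73.88.0.0: no
  /10 50.0.0.0: MATCH
  /8 130.0.0.0: no
  /0 0.0.0.0: MATCH
Selected: next-hop 193.190.128.172 via wlan0 (matched /10)


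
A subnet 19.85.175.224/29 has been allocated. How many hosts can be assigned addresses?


Host bits = 32 - 29 = 3
Total addresses = 2^3 = 8
Usable = total - 2 (network and broadcast)
Usable hosts: 6


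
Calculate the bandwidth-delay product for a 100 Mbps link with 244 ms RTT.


BDP = bandwidth * RTT
= 100 Mbps * 244 ms
= 100 * 1e6 * 244 / 1000 bits
= 24400000 bits
= 3050000 bytes
= 2978.5156 KB
BDP = 24400000 bits (3050000 bytes)


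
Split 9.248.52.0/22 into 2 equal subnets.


New prefix = 22 + 1 = 23
Each subnet has 512 addresses
  9.248.52.0/23
  9.248.54.0/23
Subnets: 9.248.52.0/23, 9.248.54.0/23


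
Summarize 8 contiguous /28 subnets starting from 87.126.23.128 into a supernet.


Original prefix: /28
Number of subnets: 8 = 2^3
New prefix = 28 - 3 = 25
Supernet: 87.126.23.128/25


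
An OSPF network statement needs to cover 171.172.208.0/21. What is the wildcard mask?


Subnet mask: 255.255.248.0
Wildcard = 255.255.255.255 - subnet mask
255 - 255 = 0
255 - 255 = 0
255 - 248 = 7
255 - 0 = 255
Wildcard: 0.0.7.255


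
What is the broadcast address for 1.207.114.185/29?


Network: 1.207.114.184/29
Host bits = 3
Set all host bits to 1:
Broadcast: 1.207.114.191


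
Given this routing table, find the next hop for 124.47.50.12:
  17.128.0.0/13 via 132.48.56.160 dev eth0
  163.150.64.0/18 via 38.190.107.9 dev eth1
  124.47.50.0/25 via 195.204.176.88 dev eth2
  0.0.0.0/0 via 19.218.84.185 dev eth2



Longest prefix match for 124.47.50.12:
  /13 17.128.0.0: no
  /18 163.150.64.0: no
  /25 124.47.50.0: MATCH
  /0 0.0.0.0: MATCH
Selected: next-hop 195.204.176.88 via eth2 (matched /25)


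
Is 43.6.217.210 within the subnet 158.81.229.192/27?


Subnet network: 158.81.229.192
Test IP AND mask: 43.6.217.192
No, 43.6.217.210 is not in 158.81.229.192/27


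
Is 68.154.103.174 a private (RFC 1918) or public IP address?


RFC 1918 private ranges:
  10.0.0.0/8 (10.0.0.0 - 10.255.255.255)
  172.16.0.0/12 (172.16.0.0 - 172.31.255.255)
  192.168.0.0/16 (192.168.0.0 - 192.168.255.255)
Public (not in any RFC 1918 range)


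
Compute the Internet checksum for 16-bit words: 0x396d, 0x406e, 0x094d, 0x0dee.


Sum all words (with carry folding):
+ 0x396d = 0x396d
+ 0x406e = 0x79db
+ 0x094d = 0x8328
+ 0x0dee = 0x9116
One's complement: ~0x9116
Checksum = 0x6ee9


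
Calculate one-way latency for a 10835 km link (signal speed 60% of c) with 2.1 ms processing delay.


Speed = 0.6 * 3e5 km/s = 180000 km/s
Propagation delay = 10835 / 180000 = 0.0602 s = 60.1944 ms
Processing delay = 2.1 ms
Total one-way latency = 62.2944 ms


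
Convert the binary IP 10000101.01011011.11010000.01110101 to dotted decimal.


10000101 = 133
01011011 = 91
11010000 = 208
01110101 = 117
IP: 133.91.208.117


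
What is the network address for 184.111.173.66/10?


IP:   10111000.01101111.10101101.01000010
Mask: 11111111.11000000.00000000.00000000
AND operation:
Net:  10111000.01000000.00000000.00000000
Network: 184.64.0.0/10


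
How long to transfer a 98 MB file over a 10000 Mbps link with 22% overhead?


Effective throughput = 10000 * (1 - 22/100) = 7800 Mbps
File size in Mb = 98 * 8 = 784 Mb
Time = 784 / 7800
Time = 0.1005 seconds


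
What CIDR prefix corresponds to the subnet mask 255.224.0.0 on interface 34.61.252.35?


Binary: 11111111.11100000.00000000.00000000
Count leading 1s
Prefix: /11


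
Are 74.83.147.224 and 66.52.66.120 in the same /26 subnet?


Mask: 255.255.255.192
74.83.147.224 AND mask = 74.83.147.192
66.52.66.120 AND mask = 66.52.66.64
No, different subnets (74.83.147.192 vs 66.52.66.64)


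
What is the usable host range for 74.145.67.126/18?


Network: 74.145.64.0
Broadcast: 74.145.127.255
First usable = network + 1
Last usable = broadcast - 1
Range: 74.145.64.1 to 74.145.127.254


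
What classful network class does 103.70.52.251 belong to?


First octet: 103
Binary: 01100111
0xxxxxxx -> Class A (1-126)
Class A, default mask 255.0.0.0 (/8)


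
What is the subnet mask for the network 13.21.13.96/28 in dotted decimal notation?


/28 means 28 network bits, 4 host bits
Binary: 11111111111111111111111111110000
Mask: 255.255.255.240


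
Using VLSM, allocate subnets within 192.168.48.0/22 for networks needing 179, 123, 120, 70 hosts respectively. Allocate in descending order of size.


179 hosts -> /24 (254 usable): 192.168.48.0/24
123 hosts -> /25 (126 usable): 192.168.49.0/25
120 hosts -> /25 (126 usable): 192.168.49.128/25
70 hosts -> /25 (126 usable): 192.168.50.0/25
Allocation: 192.168.48.0/24 (179 hosts, 254 usable); 192.168.49.0/25 (123 hosts, 126 usable); 192.168.49.128/25 (120 hosts, 126 usable); 192.168.50.0/25 (70 hosts, 126 usable)


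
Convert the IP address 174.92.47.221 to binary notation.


174 = 10101110
92 = 01011100
47 = 00101111
221 = 11011101
Binary: 10101110.01011100.00101111.11011101


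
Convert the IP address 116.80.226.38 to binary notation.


116 = 01110100
80 = 01010000
226 = 11100010
38 = 00100110
Binary: 01110100.01010000.11100010.00100110


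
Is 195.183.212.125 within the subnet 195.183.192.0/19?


Subnet network: 195.183.192.0
Test IP AND mask: 195.183.192.0
Yes, 195.183.212.125 is in 195.183.192.0/19


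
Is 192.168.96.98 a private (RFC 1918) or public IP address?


RFC 1918 private ranges:
  10.0.0.0/8 (10.0.0.0 - 10.255.255.255)
  172.16.0.0/12 (172.16.0.0 - 172.31.255.255)
  192.168.0.0/16 (192.168.0.0 - 192.168.255.255)
Private (in 192.168.0.0/16)


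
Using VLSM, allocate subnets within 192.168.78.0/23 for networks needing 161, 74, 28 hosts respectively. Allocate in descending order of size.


161 hosts -> /24 (254 usable): 192.168.78.0/24
74 hosts -> /25 (126 usable): 192.168.79.0/25
28 hosts -> /27 (30 usable): 192.168.79.128/27
Allocation: 192.168.78.0/24 (161 hosts, 254 usable); 192.168.79.0/25 (74 hosts, 126 usable); 192.168.79.128/27 (28 hosts, 30 usable)


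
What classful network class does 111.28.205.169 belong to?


First octet: 111
Binary: 01101111
0xxxxxxx -> Class A (1-126)
Class A, default mask 255.0.0.0 (/8)


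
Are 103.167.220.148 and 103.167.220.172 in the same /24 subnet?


Mask: 255.255.255.0
103.167.220.148 AND mask = 103.167.220.0
103.167.220.172 AND mask = 103.167.220.0
Yes, same subnet (103.167.220.0)


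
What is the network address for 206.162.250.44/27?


IP:   11001110.10100010.11111010.00101100
Mask: 11111111.11111111.11111111.11100000
AND operation:
Net:  11001110.10100010.11111010.00100000
Network: 206.162.250.32/27


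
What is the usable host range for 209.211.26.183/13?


Network: 209.208.0.0
Broadcast: 209.215.255.255
First usable = network + 1
Last usable = broadcast - 1
Range: 209.208.0.1 to 209.215.255.254


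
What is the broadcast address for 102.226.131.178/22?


Network: 102.226.128.0/22
Host bits = 10
Set all host bits to 1:
Broadcast: 102.226.131.255


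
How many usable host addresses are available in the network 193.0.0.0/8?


Host bits = 32 - 8 = 24
Total addresses = 2^24 = 16777216
Usable = total - 2 (network and broadcast)
Usable hosts: 16777214


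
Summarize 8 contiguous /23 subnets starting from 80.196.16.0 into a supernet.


Original prefix: /23
Number of subnets: 8 = 2^3
New prefix = 23 - 3 = 20
Supernet: 80.196.16.0/20


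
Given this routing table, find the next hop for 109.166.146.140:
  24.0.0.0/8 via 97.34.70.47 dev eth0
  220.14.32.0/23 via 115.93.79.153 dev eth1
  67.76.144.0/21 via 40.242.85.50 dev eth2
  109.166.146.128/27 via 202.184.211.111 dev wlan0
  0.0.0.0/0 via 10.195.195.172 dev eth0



Longest prefix match for 109.166.146.140:
  /8 24.0.0.0: no
  /23 220.14.32.0: no
  /21 67.76.144.0: no
  /27 109.166.146.128: MATCH
  /0 0.0.0.0: MATCH
Selected: next-hop 202.184.211.111 via wlan0 (matched /27)


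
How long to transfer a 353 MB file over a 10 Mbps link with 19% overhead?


Effective throughput = 10 * (1 - 19/100) = 8.1 Mbps
File size in Mb = 353 * 8 = 2824 Mb
Time = 2824 / 8.1
Time = 348.642 seconds


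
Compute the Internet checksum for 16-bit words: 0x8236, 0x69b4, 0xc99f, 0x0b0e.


Sum all words (with carry folding):
+ 0x8236 = 0x8236
+ 0x69b4 = 0xebea
+ 0xc99f = 0xb58a
+ 0x0b0e = 0xc098
One's complement: ~0xc098
Checksum = 0x3f67


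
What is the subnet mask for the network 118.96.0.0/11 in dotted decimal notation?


/11 means 11 network bits, 21 host bits
Binary: 11111111111000000000000000000000
Mask: 255.224.0.0


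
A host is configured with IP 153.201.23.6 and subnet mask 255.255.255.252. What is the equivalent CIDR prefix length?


Binary: 11111111.11111111.11111111.11111100
Count leading 1s
Prefix: /30


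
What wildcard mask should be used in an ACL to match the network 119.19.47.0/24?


Subnet mask: 255.255.255.0
Wildcard = 255.255.255.255 - subnet mask
255 - 255 = 0
255 - 255 = 0
255 - 255 = 0
255 - 0 = 255
Wildcard: 0.0.0.255


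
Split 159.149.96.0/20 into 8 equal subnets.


New prefix = 20 + 3 = 23
Each subnet has 512 addresses
  159.149.96.0/23
  159.149.98.0/23
  159.149.100.0/23
  159.149.102.0/23
  159.149.104.0/23
  159.149.106.0/23
  159.149.108.0/23
  159.149.110.0/23
Subnets: 159.149.96.0/23, 159.149.98.0/23, 159.149.100.0/23, 159.149.102.0/23, 159.149.104.0/23, 159.149.106.0/23, 159.149.108.0/23, 159.149.110.0/23


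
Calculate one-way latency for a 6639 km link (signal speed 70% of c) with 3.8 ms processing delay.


Speed = 0.7 * 3e5 km/s = 210000 km/s
Propagation delay = 6639 / 210000 = 0.0316 s = 31.6143 ms
Processing delay = 3.8 ms
Total one-way latency = 35.4143 ms


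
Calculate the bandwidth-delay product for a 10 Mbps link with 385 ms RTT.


BDP = bandwidth * RTT
= 10 Mbps * 385 ms
= 10 * 1e6 * 385 / 1000 bits
= 3850000 bits
= 481250 bytes
= 469.9707 KB
BDP = 3850000 bits (481250 bytes)


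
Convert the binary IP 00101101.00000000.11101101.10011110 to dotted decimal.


00101101 = 45
00000000 = 0
11101101 = 237
10011110 = 158
IP: 45.0.237.158


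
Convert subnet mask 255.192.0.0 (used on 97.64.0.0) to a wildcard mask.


Subnet mask: 255.192.0.0
Wildcard = 255.255.255.255 - subnet mask
255 - 255 = 0
255 - 192 = 63
255 - 0 = 255
255 - 0 = 255
Wildcard: 0.63.255.255


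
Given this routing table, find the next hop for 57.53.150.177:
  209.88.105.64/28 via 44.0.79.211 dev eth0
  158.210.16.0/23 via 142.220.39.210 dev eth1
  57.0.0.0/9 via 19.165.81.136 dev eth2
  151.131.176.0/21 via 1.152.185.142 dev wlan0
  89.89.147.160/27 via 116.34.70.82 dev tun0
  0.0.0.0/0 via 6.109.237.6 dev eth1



Longest prefix match for 57.53.150.177:
  /28 209.88.105.64: no
  /23 158.210.16.0: no
  /9 57.0.0.0: MATCH
  /21 151.131.176.0: no
  /27 89.89.147.160: no
  /0 0.0.0.0: MATCH
Selected: next-hop 19.165.81.136 via eth2 (matched /9)


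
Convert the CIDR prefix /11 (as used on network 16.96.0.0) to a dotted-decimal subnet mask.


/11 means 11 network bits, 21 host bits
Binary: 11111111111000000000000000000000
Mask: 255.224.0.0


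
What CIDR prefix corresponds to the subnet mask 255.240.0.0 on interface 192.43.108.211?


Binary: 11111111.11110000.00000000.00000000
Count leading 1s
Prefix: /12


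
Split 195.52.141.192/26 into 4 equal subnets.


New prefix = 26 + 2 = 28
Each subnet has 16 addresses
  195.52.141.192/28
  195.52.141.208/28
  195.52.141.224/28
  195.52.141.240/28
Subnets: 195.52.141.192/28, 195.52.141.208/28, 195.52.141.224/28, 195.52.141.240/28


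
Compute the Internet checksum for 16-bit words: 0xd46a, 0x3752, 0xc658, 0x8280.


Sum all words (with carry folding):
+ 0xd46a = 0xd46a
+ 0x3752 = 0x0bbd
+ 0xc658 = 0xd215
+ 0x8280 = 0x5496
One's complement: ~0x5496
Checksum = 0xab69


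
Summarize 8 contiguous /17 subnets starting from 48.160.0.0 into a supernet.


Original prefix: /17
Number of subnets: 8 = 2^3
New prefix = 17 - 3 = 14
Supernet: 48.160.0.0/14


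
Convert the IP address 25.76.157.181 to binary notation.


25 = 00011001
76 = 01001100
157 = 10011101
181 = 10110101
Binary: 00011001.01001100.10011101.10110101


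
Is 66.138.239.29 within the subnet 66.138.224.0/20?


Subnet network: 66.138.224.0
Test IP AND mask: 66.138.224.0
Yes, 66.138.239.29 is in 66.138.224.0/20


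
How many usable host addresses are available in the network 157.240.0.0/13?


Host bits = 32 - 13 = 19
Total addresses = 2^19 = 524288
Usable = total - 2 (network and broadcast)
Usable hosts: 524286


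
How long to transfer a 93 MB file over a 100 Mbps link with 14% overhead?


Effective throughput = 100 * (1 - 14/100) = 86 Mbps
File size in Mb = 93 * 8 = 744 Mb
Time = 744 / 86
Time = 8.6512 seconds


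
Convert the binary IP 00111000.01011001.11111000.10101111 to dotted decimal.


00111000 = 56
01011001 = 89
11111000 = 248
10101111 = 175
IP: 56.89.248.175


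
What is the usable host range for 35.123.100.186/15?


Network: 35.122.0.0
Broadcast: 35.123.255.255
First usable = network + 1
Last usable = broadcast - 1
Range: 35.122.0.1 to 35.123.255.254


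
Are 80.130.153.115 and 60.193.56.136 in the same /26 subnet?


Mask: 255.255.255.192
80.130.153.115 AND mask = 80.130.153.64
60.193.56.136 AND mask = 60.193.56.128
No, different subnets (80.130.153.64 vs 60.193.56.128)


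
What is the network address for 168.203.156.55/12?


IP:   10101000.11001011.10011100.00110111
Mask: 11111111.11110000.00000000.00000000
AND operation:
Net:  10101000.11000000.00000000.00000000
Network: 168.192.0.0/12


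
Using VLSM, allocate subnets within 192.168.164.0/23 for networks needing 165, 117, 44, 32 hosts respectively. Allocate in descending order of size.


165 hosts -> /24 (254 usable): 192.168.164.0/24
117 hosts -> /25 (126 usable): 192.168.165.0/25
44 hosts -> /26 (62 usable): 192.168.165.128/26
32 hosts -> /26 (62 usable): 192.168.165.192/26
Allocation: 192.168.164.0/24 (165 hosts, 254 usable); 192.168.165.0/25 (117 hosts, 126 usable); 192.168.165.128/26 (44 hosts, 62 usable); 192.168.165.192/26 (32 hosts, 62 usable)


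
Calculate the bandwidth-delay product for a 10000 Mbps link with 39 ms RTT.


BDP = bandwidth * RTT
= 10000 Mbps * 39 ms
= 10000 * 1e6 * 39 / 1000 bits
= 390000000 bits
= 48750000 bytes
= 47607.4219 KB
BDP = 390000000 bits (48750000 bytes)


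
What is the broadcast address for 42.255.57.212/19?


Network: 42.255.32.0/19
Host bits = 13
Set all host bits to 1:
Broadcast: 42.255.63.255


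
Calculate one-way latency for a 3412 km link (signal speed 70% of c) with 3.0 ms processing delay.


Speed = 0.7 * 3e5 km/s = 210000 km/s
Propagation delay = 3412 / 210000 = 0.0162 s = 16.2476 ms
Processing delay = 3.0 ms
Total one-way latency = 19.2476 ms


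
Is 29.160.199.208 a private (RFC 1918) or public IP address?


RFC 1918 private ranges:
  10.0.0.0/8 (10.0.0.0 - 10.255.255.255)
  172.16.0.0/12 (172.16.0.0 - 172.31.255.255)
  192.168.0.0/16 (192.168.0.0 - 192.168.255.255)
Public (not in any RFC 1918 range)


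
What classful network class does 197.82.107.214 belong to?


First octet: 197
Binary: 11000101
110xxxxx -> Class C (192-223)
Class C, default mask 255.255.255.0 (/24)


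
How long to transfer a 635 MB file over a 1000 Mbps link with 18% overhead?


Effective throughput = 1000 * (1 - 18/100) = 820.0 Mbps
File size in Mb = 635 * 8 = 5080 Mb
Time = 5080 / 820.0
Time = 6.1951 seconds


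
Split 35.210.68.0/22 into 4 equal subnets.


New prefix = 22 + 2 = 24
Each subnet has 256 addresses
  35.210.68.0/24
  35.210.69.0/24
  35.210.70.0/24
  35.210.71.0/24
Subnets: 35.210.68.0/24, 35.210.69.0/24, 35.210.70.0/24, 35.210.71.0/24


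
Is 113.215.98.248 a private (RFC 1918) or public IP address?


RFC 1918 private ranges:
  10.0.0.0/8 (10.0.0.0 - 10.255.255.255)
  172.16.0.0/12 (172.16.0.0 - 172.31.255.255)
  192.168.0.0/16 (192.168.0.0 - 192.168.255.255)
Public (not in any RFC 1918 range)


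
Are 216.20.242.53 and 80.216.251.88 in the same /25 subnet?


Mask: 255.255.255.128
216.20.242.53 AND mask = 216.20.242.0
80.216.251.88 AND mask = 80.216.251.0
No, different subnets (216.20.242.0 vs 80.216.251.0)


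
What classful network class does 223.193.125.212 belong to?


First octet: 223
Binary: 11011111
110xxxxx -> Class C (192-223)
Class C, default mask 255.255.255.0 (/24)


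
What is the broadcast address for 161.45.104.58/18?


Network: 161.45.64.0/18
Host bits = 14
Set all host bits to 1:
Broadcast: 161.45.127.255


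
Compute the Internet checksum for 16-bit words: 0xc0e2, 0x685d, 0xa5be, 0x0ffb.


Sum all words (with carry folding):
+ 0xc0e2 = 0xc0e2
+ 0x685d = 0x2940
+ 0xa5be = 0xcefe
+ 0x0ffb = 0xdef9
One's complement: ~0xdef9
Checksum = 0x2106


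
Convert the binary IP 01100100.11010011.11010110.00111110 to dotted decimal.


01100100 = 100
11010011 = 211
11010110 = 214
00111110 = 62
IP: 100.211.214.62


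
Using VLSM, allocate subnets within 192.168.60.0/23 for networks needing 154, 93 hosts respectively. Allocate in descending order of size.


154 hosts -> /24 (254 usable): 192.168.60.0/24
93 hosts -> /25 (126 usable): 192.168.61.0/25
Allocation: 192.168.60.0/24 (154 hosts, 254 usable); 192.168.61.0/25 (93 hosts, 126 usable)


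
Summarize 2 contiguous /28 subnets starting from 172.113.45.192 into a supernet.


Original prefix: /28
Number of subnets: 2 = 2^1
New prefix = 28 - 1 = 27
Supernet: 172.113.45.192/27


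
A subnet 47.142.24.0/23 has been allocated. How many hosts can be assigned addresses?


Host bits = 32 - 23 = 9
Total addresses = 2^9 = 512
Usable = total - 2 (network and broadcast)
Usable hosts: 510


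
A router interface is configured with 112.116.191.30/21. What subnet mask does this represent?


/21 means 21 network bits, 11 host bits
Binary: 11111111111111111111100000000000
Mask: 255.255.248.0


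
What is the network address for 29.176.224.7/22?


IP:   00011101.10110000.11100000.00000111
Mask: 11111111.11111111.11111100.00000000
AND operation:
Net:  00011101.10110000.11100000.00000000
Network: 29.176.224.0/22


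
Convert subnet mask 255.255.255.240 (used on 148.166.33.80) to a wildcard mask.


Subnet mask: 255.255.255.240
Wildcard = 255.255.255.255 - subnet mask
255 - 255 = 0
255 - 255 = 0
255 - 255 = 0
255 - 240 = 15
Wildcard: 0.0.0.15


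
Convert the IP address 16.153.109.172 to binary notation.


16 = 00010000
153 = 10011001
109 = 01101101
172 = 10101100
Binary: 00010000.10011001.01101101.10101100


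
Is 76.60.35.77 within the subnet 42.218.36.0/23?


Subnet network: 42.218.36.0
Test IP AND mask: 76.60.34.0
No, 76.60.35.77 is not in 42.218.36.0/23


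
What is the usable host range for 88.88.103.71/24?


Network: 88.88.103.0
Broadcast: 88.88.103.255
First usable = network + 1
Last usable = broadcast - 1
Range: 88.88.103.1 to 88.88.103.254


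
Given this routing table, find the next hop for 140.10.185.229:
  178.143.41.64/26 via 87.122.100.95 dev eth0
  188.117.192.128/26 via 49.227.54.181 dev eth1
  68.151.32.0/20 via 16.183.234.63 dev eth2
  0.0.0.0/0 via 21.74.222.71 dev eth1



Longest prefix match for 140.10.185.229:
  /26 178.143.41.64: no
  /26 188.117.192.128: no
  /20 68.151.32.0: no
  /0 0.0.0.0: MATCH
Selected: next-hop 21.74.222.71 via eth1 (matched /0)


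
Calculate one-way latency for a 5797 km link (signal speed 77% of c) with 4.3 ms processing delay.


Speed = 0.77 * 3e5 km/s = 231000 km/s
Propagation delay = 5797 / 231000 = 0.0251 s = 25.0952 ms
Processing delay = 4.3 ms
Total one-way latency = 29.3952 ms


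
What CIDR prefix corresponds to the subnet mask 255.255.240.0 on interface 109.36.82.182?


Binary: 11111111.11111111.11110000.00000000
Count leading 1s
Prefix: /20


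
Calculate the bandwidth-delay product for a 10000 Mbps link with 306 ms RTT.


BDP = bandwidth * RTT
= 10000 Mbps * 306 ms
= 10000 * 1e6 * 306 / 1000 bits
= 3060000000 bits
= 382500000 bytes
= 373535.1562 KB
BDP = 3060000000 bits (382500000 bytes)


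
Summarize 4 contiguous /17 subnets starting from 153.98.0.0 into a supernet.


Original prefix: /17
Number of subnets: 4 = 2^2
New prefix = 17 - 2 = 15
Supernet: 153.98.0.0/15


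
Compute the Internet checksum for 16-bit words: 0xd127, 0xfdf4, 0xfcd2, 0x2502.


Sum all words (with carry folding):
+ 0xd127 = 0xd127
+ 0xfdf4 = 0xcf1c
+ 0xfcd2 = 0xcbef
+ 0x2502 = 0xf0f1
One's complement: ~0xf0f1
Checksum = 0x0f0e


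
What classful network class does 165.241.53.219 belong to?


First octet: 165
Binary: 10100101
10xxxxxx -> Class B (128-191)
Class B, default mask 255.255.0.0 (/16)


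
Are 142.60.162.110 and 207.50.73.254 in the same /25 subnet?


Mask: 255.255.255.128
142.60.162.110 AND mask = 142.60.162.0
207.50.73.254 AND mask = 207.50.73.128
No, different subnets (142.60.162.0 vs 207.50.73.128)


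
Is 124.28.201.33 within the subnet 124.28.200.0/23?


Subnet network: 124.28.200.0
Test IP AND mask: 124.28.200.0
Yes, 124.28.201.33 is in 124.28.200.0/23


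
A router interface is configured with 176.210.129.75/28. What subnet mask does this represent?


/28 means 28 network bits, 4 host bits
Binary: 11111111111111111111111111110000
Mask: 255.255.255.240


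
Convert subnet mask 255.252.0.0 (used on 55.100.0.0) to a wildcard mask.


Subnet mask: 255.252.0.0
Wildcard = 255.255.255.255 - subnet mask
255 - 255 = 0
255 - 252 = 3
255 - 0 = 255
255 - 0 = 255
Wildcard: 0.3.255.255


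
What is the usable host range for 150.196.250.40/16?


Network: 150.196.0.0
Broadcast: 150.196.255.255
First usable = network + 1
Last usable = broadcast - 1
Range: 150.196.0.1 to 150.196.255.254


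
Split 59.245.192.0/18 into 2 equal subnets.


New prefix = 18 + 1 = 19
Each subnet has 8192 addresses
  59.245.192.0/19
  59.245.224.0/19
Subnets: 59.245.192.0/19, 59.245.224.0/19


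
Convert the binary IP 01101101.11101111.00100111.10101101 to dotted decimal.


01101101 = 109
11101111 = 239
00100111 = 39
10101101 = 173
IP: 109.239.39.173


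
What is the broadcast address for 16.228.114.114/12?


Network: 16.224.0.0/12
Host bits = 20
Set all host bits to 1:
Broadcast: 16.239.255.255


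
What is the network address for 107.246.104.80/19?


IP:   01101011.11110110.01101000.01010000
Mask: 11111111.11111111.11100000.00000000
AND operation:
Net:  01101011.11110110.01100000.00000000
Network: 107.246.96.0/19


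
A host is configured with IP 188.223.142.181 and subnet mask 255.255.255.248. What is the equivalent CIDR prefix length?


Binary: 11111111.11111111.11111111.11111000
Count leading 1s
Prefix: /29


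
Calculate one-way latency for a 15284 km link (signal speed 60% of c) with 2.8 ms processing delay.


Speed = 0.6 * 3e5 km/s = 180000 km/s
Propagation delay = 15284 / 180000 = 0.0849 s = 84.9111 ms
Processing delay = 2.8 ms
Total one-way latency = 87.7111 ms


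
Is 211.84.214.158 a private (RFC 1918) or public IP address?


RFC 1918 private ranges:
  10.0.0.0/8 (10.0.0.0 - 10.255.255.255)
  172.16.0.0/12 (172.16.0.0 - 172.31.255.255)
  192.168.0.0/16 (192.168.0.0 - 192.168.255.255)
Public (not in any RFC 1918 range)


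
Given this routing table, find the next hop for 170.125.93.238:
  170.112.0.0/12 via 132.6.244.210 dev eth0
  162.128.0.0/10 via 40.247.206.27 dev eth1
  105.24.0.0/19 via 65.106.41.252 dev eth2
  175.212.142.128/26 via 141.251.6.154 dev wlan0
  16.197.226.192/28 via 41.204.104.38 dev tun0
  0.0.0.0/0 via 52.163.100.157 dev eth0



Longest prefix match for 170.125.93.238:
  /12 170.112.0.0: MATCH
  /10 162.128.0.0: no
  /19 105.24.0.0: no
  /26 175.212.142.128: no
  /28 16.197.226.192: no
  /0 0.0.0.0: MATCH
Selected: next-hop 132.6.244.210 via eth0 (matched /12)


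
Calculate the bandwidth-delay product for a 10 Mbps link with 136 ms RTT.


BDP = bandwidth * RTT
= 10 Mbps * 136 ms
= 10 * 1e6 * 136 / 1000 bits
= 1360000 bits
= 170000 bytes
= 166.0156 KB
BDP = 1360000 bits (170000 bytes)


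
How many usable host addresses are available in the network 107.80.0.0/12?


Host bits = 32 - 12 = 20
Total addresses = 2^20 = 1048576
Usable = total - 2 (network and broadcast)
Usable hosts: 1048574


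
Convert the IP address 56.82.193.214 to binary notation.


56 = 00111000
82 = 01010010
193 = 11000001
214 = 11010110
Binary: 00111000.01010010.11000001.11010110


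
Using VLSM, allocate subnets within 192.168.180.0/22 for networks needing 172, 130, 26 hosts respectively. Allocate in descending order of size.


172 hosts -> /24 (254 usable): 192.168.180.0/24
130 hosts -> /24 (254 usable): 192.168.181.0/24
26 hosts -> /27 (30 usable): 192.168.182.0/27
Allocation: 192.168.180.0/24 (172 hosts, 254 usable); 192.168.181.0/24 (130 hosts, 254 usable); 192.168.182.0/27 (26 hosts, 30 usable)


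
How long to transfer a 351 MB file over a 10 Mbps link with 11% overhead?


Effective throughput = 10 * (1 - 11/100) = 8.9 Mbps
File size in Mb = 351 * 8 = 2808 Mb
Time = 2808 / 8.9
Time = 315.5056 seconds


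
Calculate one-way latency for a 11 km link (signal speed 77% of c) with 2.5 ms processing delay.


Speed = 0.77 * 3e5 km/s = 231000 km/s
Propagation delay = 11 / 231000 = 0.0 s = 0.0476 ms
Processing delay = 2.5 ms
Total one-way latency = 2.5476 ms


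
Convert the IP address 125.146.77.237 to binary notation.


125 = 01111101
146 = 10010010
77 = 01001101
237 = 11101101
Binary: 01111101.10010010.01001101.11101101


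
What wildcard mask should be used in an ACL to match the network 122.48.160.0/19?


Subnet mask: 255.255.224.0
Wildcard = 255.255.255.255 - subnet mask
255 - 255 = 0
255 - 255 = 0
255 - 224 = 31
255 - 0 = 255
Wildcard: 0.0.31.255


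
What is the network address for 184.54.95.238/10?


IP:   10111000.00110110.01011111.11101110
Mask: 11111111.11000000.00000000.00000000
AND operation:
Net:  10111000.00000000.00000000.00000000
Network: 184.0.0.0/10


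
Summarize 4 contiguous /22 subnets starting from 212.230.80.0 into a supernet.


Original prefix: /22
Number of subnets: 4 = 2^2
New prefix = 22 - 2 = 20
Supernet: 212.230.80.0/20


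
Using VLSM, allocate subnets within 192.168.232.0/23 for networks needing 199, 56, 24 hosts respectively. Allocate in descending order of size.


199 hosts -> /24 (254 usable): 192.168.232.0/24
56 hosts -> /26 (62 usable): 192.168.233.0/26
24 hosts -> /27 (30 usable): 192.168.233.64/27
Allocation: 192.168.232.0/24 (199 hosts, 254 usable); 192.168.233.0/26 (56 hosts, 62 usable); 192.168.233.64/27 (24 hosts, 30 usable)


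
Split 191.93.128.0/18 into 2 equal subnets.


New prefix = 18 + 1 = 19
Each subnet has 8192 addresses
  191.93.128.0/19
  191.93.160.0/19
Subnets: 191.93.128.0/19, 191.93.160.0/19


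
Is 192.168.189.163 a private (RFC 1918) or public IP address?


RFC 1918 private ranges:
  10.0.0.0/8 (10.0.0.0 - 10.255.255.255)
  172.16.0.0/12 (172.16.0.0 - 172.31.255.255)
  192.168.0.0/16 (192.168.0.0 - 192.168.255.255)
Private (in 192.168.0.0/16)


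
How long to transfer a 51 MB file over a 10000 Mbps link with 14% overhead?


Effective throughput = 10000 * (1 - 14/100) = 8600 Mbps
File size in Mb = 51 * 8 = 408 Mb
Time = 408 / 8600
Time = 0.0474 seconds


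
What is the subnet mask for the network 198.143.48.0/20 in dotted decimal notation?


/20 means 20 network bits, 12 host bits
Binary: 11111111111111111111000000000000
Mask: 255.255.240.0


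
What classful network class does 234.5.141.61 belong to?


First octet: 234
Binary: 11101010
1110xxxx -> Class D (224-239)
Class D (multicast), default mask N/A


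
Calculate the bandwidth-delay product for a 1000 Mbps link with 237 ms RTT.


BDP = bandwidth * RTT
= 1000 Mbps * 237 ms
= 1000 * 1e6 * 237 / 1000 bits
= 237000000 bits
= 29625000 bytes
= 28930.6641 KB
BDP = 237000000 bits (29625000 bytes)


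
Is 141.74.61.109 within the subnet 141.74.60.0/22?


Subnet network: 141.74.60.0
Test IP AND mask: 141.74.60.0
Yes, 141.74.61.109 is in 141.74.60.0/22


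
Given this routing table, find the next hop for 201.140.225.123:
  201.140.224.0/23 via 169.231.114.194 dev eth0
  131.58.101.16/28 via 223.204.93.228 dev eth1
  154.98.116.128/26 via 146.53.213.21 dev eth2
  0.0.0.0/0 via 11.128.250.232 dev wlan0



Longest prefix match for 201.140.225.123:
  /23 201.140.224.0: MATCH
  /28 131.58.101.16: no
  /26 154.98.116.128: no
  /0 0.0.0.0: MATCH
Selected: next-hop 169.231.114.194 via eth0 (matched /23)


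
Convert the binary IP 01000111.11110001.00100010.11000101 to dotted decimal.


01000111 = 71
11110001 = 241
00100010 = 34
11000101 = 197
IP: 71.241.34.197


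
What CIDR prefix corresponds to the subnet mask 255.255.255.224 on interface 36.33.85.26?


Binary: 11111111.11111111.11111111.11100000
Count leading 1s
Prefix: /27


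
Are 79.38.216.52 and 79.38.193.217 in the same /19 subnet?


Mask: 255.255.224.0
79.38.216.52 AND mask = 79.38.192.0
79.38.193.217 AND mask = 79.38.192.0
Yes, same subnet (79.38.192.0)


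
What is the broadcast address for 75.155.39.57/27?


Network: 75.155.39.32/27
Host bits = 5
Set all host bits to 1:
Broadcast: 75.155.39.63


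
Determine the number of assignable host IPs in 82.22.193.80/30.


Host bits = 32 - 30 = 2
Total addresses = 2^2 = 4
Usable = total - 2 (network and broadcast)
Usable hosts: 2


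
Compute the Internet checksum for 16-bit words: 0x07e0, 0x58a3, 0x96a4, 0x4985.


Sum all words (with carry folding):
+ 0x07e0 = 0x07e0
+ 0x58a3 = 0x6083
+ 0x96a4 = 0xf727
+ 0x4985 = 0x40ad
One's complement: ~0x40ad
Checksum = 0xbf52


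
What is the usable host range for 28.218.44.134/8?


Network: 28.0.0.0
Broadcast: 28.255.255.255
First usable = network + 1
Last usable = broadcast - 1
Range: 28.0.0.1 to 28.255.255.254


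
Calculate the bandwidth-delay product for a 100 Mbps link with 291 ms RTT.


BDP = bandwidth * RTT
= 100 Mbps * 291 ms
= 100 * 1e6 * 291 / 1000 bits
= 29100000 bits
= 3637500 bytes
= 3552.2461 KB
BDP = 29100000 bits (3637500 bytes)


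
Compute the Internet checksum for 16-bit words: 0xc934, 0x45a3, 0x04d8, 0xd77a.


Sum all words (with carry folding):
+ 0xc934 = 0xc934
+ 0x45a3 = 0x0ed8
+ 0x04d8 = 0x13b0
+ 0xd77a = 0xeb2a
One's complement: ~0xeb2a
Checksum = 0x14d5


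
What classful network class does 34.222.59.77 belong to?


First octet: 34
Binary: 00100010
0xxxxxxx -> Class A (1-126)
Class A, default mask 255.0.0.0 (/8)


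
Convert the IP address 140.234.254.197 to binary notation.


140 = 10001100
234 = 11101010
254 = 11111110
197 = 11000101
Binary: 10001100.11101010.11111110.11000101


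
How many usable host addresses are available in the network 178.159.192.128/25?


Host bits = 32 - 25 = 7
Total addresses = 2^7 = 128
Usable = total - 2 (network and broadcast)
Usable hosts: 126
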